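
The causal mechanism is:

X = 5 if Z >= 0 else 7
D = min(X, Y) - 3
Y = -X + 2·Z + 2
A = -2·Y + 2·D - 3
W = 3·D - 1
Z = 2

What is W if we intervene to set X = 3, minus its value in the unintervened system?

do(X=3) replaces the equation X = 5 if Z >= 0 else 7 with the constant X = 3.
Y = -X + 2·Z + 2  [with X=3, Z=2]  = 3
D = min(X, Y) - 3  [with X=3, Y=3]  = 0
W = 3·D - 1  [with D=0]  = -1
Without intervention: X = 5 if Z >= 0 else 7  [with Z=2]  = 5; Y = -X + 2·Z + 2  [with X=5, Z=2]  = 1; D = min(X, Y) - 3  [with X=5, Y=1]  = -2; W = 3·D - 1  [with D=-2]  = -7.
Change = -1 − (-7) = 6.

6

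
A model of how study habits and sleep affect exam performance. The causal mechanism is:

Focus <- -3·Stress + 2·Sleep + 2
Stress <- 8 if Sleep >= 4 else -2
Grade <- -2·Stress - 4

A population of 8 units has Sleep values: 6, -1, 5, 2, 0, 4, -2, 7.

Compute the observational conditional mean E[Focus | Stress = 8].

Observing Stress=8 restricts to units where Stress's equation naturally yields 8: Sleep ∈ {6, 5, 4, 7}. In that subpopulation Focus = -10, -12, -14, -8, mean -11.

-11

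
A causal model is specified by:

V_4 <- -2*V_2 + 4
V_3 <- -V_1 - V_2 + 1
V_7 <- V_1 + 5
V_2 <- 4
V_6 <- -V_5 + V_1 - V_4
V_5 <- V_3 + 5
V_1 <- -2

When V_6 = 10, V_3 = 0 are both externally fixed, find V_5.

Under do(V_6 = 10, V_3 = 0), each intervened variable's structural equation is replaced by its fixed value.
V_5 = V_3 + 5  [with V_3=0]  = 5

5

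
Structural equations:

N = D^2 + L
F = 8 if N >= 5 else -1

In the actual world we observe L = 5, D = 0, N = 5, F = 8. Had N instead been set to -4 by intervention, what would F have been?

-1

The intervention breaks the incoming arrows to N: N = D^2 + L no longer applies, and N = -4.
F = 8 if N >= 5 else -1  [with N=-4]  = -1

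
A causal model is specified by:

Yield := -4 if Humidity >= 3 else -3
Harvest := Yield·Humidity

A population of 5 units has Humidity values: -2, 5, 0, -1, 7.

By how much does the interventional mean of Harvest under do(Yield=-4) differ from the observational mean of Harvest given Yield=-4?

Under do(Yield=-4), Yield's equation is replaced by Yield=-4 for every unit. Per-unit Harvest: 8, -20, 0, 4, -28. Mean = -7.2.
Observing Yield=-4 restricts to units where Yield's equation naturally yields -4: Humidity ∈ {5, 7}. In that subpopulation Harvest = -20, -28, mean -24.
Difference = -7.2 − (-24) = 16.8.

16.8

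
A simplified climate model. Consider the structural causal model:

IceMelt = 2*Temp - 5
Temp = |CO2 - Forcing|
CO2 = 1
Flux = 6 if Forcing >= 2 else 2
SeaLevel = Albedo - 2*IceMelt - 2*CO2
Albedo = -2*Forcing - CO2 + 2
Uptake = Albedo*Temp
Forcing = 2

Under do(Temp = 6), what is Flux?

6

The intervention breaks the incoming arrows to Temp: Temp = |CO2 - Forcing| no longer applies, and Temp = 6.
Flux is not downstream of the intervention, so its value is determined by the original equations.
Flux = 6 if Forcing >= 2 else 2  [with Forcing=2]  = 6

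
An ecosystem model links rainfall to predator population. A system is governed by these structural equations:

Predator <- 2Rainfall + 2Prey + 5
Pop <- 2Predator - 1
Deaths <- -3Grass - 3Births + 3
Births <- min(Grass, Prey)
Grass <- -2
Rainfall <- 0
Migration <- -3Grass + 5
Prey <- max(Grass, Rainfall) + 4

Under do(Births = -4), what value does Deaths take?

The intervention breaks the incoming arrows to Births: Births <- min(Grass, Prey) no longer applies, and Births = -4.
Deaths = -3Grass - 3Births + 3  [with Grass=-2, Births=-4]  = 21

21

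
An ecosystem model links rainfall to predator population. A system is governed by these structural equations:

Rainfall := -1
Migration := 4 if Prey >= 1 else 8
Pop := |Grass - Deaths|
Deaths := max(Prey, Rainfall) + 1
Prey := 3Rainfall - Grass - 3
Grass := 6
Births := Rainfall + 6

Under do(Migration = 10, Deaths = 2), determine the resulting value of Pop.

4

Setting Migration = 10, Deaths = 2 by intervention discards those variables' equations.
Pop = |Grass - Deaths|  [with Grass=6, Deaths=2]  = 4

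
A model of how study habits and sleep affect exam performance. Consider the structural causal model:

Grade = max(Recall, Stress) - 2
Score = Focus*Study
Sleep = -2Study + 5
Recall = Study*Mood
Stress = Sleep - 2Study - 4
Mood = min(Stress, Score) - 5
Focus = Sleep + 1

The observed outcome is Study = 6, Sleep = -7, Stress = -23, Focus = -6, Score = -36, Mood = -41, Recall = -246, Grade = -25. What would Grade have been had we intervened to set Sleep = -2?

-20

do(Sleep=-2) replaces the equation Sleep = -2Study + 5 with the constant Sleep = -2.
Stress = Sleep - 2Study - 4  [with Sleep=-2, Study=6]  = -18
Focus = Sleep + 1  [with Sleep=-2]  = -1
Score = Focus*Study  [with Focus=-1, Study=6]  = -6
Mood = min(Stress, Score) - 5  [with Stress=-18, Score=-6]  = -23
Recall = Study*Mood  [with Study=6, Mood=-23]  = -138
Grade = max(Recall, Stress) - 2  [with Recall=-138, Stress=-18]  = -20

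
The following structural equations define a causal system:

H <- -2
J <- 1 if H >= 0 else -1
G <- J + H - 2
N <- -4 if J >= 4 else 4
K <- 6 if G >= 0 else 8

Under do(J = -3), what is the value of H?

Under do(J=-3), the mechanism J <- 1 if H >= 0 else -1 is discarded; J is fixed at -3.
H is not downstream of the intervention, so its value is determined by the original equations.

-2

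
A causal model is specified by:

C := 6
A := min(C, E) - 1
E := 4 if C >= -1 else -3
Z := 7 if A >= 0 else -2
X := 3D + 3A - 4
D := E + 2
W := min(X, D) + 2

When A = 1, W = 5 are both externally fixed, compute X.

The joint intervention fixes A = 1, W = 5, removing each variable's own equation.
E = 4 if C >= -1 else -3  [with C=6]  = 4
D = E + 2  [with E=4]  = 6
X = 3D + 3A - 4  [with D=6, A=1]  = 17

17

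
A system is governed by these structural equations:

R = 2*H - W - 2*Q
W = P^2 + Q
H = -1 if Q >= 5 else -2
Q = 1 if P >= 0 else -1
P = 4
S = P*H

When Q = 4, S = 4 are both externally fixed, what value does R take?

-32

Setting Q = 4, S = 4 by intervention discards those variables' equations.
W = P^2 + Q  [with P=4, Q=4]  = 20
H = -1 if Q >= 5 else -2  [with Q=4]  = -2
R = 2*H - W - 2*Q  [with H=-2, W=20, Q=4]  = -32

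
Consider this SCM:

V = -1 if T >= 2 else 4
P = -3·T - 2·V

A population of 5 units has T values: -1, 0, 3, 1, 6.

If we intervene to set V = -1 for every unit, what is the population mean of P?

-3.4

do(V=-1) breaks V's dependence on T. With V=-1 fixed, P across the units is 5, 2, -7, -1, -16, mean -3.4.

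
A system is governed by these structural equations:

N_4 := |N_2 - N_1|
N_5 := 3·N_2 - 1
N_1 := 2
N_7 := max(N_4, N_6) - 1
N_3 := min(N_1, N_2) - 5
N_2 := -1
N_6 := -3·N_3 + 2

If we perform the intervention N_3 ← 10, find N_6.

-28

The intervention breaks the incoming arrows to N_3: N_3 := min(N_1, N_2) - 5 no longer applies, and N_3 = 10.
N_6 = -3·N_3 + 2  [with N_3=10]  = -28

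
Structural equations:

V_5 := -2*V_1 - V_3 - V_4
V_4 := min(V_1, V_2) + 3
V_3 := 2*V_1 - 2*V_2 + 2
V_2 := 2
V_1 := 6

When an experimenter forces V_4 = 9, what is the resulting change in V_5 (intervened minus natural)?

Intervening sets V_4 = 9 and removes its equation (V_4 := min(V_1, V_2) + 3).
V_3 = 2*V_1 - 2*V_2 + 2  [with V_1=6, V_2=2]  = 10
V_5 = -2*V_1 - V_3 - V_4  [with V_1=6, V_3=10, V_4=9]  = -31
Without intervention: V_3 = 2*V_1 - 2*V_2 + 2  [with V_1=6, V_2=2]  = 10; V_4 = min(V_1, V_2) + 3  [with V_1=6, V_2=2]  = 5; V_5 = -2*V_1 - V_3 - V_4  [with V_1=6, V_3=10, V_4=5]  = -27.
Change = -31 − (-27) = -4.

-4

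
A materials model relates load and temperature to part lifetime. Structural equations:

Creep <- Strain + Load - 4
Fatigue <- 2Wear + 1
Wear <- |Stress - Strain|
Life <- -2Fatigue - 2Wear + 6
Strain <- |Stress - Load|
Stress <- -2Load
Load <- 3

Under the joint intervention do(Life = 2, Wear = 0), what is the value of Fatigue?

Setting Life = 2, Wear = 0 by intervention discards those variables' equations.
Fatigue = 2Wear + 1  [with Wear=0]  = 1

1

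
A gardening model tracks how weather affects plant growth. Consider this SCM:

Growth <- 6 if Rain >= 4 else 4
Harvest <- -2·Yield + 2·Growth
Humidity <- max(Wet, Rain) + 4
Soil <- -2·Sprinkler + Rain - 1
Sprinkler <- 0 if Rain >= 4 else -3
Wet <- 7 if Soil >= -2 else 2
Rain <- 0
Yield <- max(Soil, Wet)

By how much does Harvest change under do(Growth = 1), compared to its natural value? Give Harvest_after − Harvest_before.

do(Growth=1) replaces the equation Growth <- 6 if Rain >= 4 else 4 with the constant Growth = 1.
Sprinkler = 0 if Rain >= 4 else -3  [with Rain=0]  = -3
Soil = -2·Sprinkler + Rain - 1  [with Sprinkler=-3, Rain=0]  = 5
Wet = 7 if Soil >= -2 else 2  [with Soil=5]  = 7
Yield = max(Soil, Wet)  [with Soil=5, Wet=7]  = 7
Harvest = -2·Yield + 2·Growth  [with Yield=7, Growth=1]  = -12
Without intervention: Sprinkler = 0 if Rain >= 4 else -3  [with Rain=0]  = -3; Soil = -2·Sprinkler + Rain - 1  [with Sprinkler=-3, Rain=0]  = 5; Wet = 7 if Soil >= -2 else 2  [with Soil=5]  = 7; Growth = 6 if Rain >= 4 else 4  [with Rain=0]  = 4; Yield = max(Soil, Wet)  [with Soil=5, Wet=7]  = 7; Harvest = -2·Yield + 2·Growth  [with Yield=7, Growth=4]  = -6.
Change = -12 − (-6) = -6.

-6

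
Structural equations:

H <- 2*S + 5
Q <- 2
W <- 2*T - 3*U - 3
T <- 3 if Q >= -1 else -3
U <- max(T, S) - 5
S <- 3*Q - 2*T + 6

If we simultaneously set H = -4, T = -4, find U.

Under do(H = -4, T = -4), each intervened variable's structural equation is replaced by its fixed value.
S = 3*Q - 2*T + 6  [with Q=2, T=-4]  = 20
U = max(T, S) - 5  [with T=-4, S=20]  = 15

15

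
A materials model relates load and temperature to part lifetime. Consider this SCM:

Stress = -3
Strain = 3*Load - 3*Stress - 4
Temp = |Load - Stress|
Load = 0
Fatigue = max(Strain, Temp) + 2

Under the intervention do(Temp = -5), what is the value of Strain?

Under do(Temp=-5), the mechanism Temp = |Load - Stress| is discarded; Temp is fixed at -5.
Since Strain is not a descendant of the intervened variable, it is unaffected.
Strain = 3*Load - 3*Stress - 4  [with Load=0, Stress=-3]  = 5

5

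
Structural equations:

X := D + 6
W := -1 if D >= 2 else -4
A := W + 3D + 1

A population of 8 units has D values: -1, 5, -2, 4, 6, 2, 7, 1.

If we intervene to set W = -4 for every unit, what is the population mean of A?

5.25

do(W=-4) breaks W's dependence on D. With W=-4 fixed, A across the units is -6, 12, -9, 9, 15, 3, 18, 0, mean 5.25.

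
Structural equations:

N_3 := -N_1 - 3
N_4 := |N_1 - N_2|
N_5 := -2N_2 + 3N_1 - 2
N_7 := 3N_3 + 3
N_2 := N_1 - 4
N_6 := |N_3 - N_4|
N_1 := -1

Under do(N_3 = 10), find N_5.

5

do(N_3=10) replaces the equation N_3 := -N_1 - 3 with the constant N_3 = 10.
N_5 is not downstream of the intervention, so its value is determined by the original equations.
N_2 = N_1 - 4  [with N_1=-1]  = -5
N_5 = -2N_2 + 3N_1 - 2  [with N_2=-5, N_1=-1]  = 5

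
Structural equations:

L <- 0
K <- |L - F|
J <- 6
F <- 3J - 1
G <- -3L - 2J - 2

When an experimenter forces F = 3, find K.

3

The intervention breaks the incoming arrows to F: F <- 3J - 1 no longer applies, and F = 3.
K = |L - F|  [with L=0, F=3]  = 3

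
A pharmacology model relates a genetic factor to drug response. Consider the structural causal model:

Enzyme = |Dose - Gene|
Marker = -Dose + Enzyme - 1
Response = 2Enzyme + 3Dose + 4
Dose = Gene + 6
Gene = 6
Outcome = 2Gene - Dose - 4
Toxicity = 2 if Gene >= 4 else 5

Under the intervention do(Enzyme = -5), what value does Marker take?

The intervention breaks the incoming arrows to Enzyme: Enzyme = |Dose - Gene| no longer applies, and Enzyme = -5.
Dose = Gene + 6  [with Gene=6]  = 12
Marker = -Dose + Enzyme - 1  [with Dose=12, Enzyme=-5]  = -18

-18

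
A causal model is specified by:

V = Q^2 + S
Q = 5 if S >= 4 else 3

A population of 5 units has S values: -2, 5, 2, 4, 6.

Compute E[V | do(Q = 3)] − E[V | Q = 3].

3

Every unit gets Q=3 under the intervention. V values become 7, 14, 11, 13, 15; E[V|do(Q=3)] = 12.
E[V|Q=3] averages over only the 2 units with Q=3 (S = -2, 2): V = 7, 11, mean 9.
Difference = 12 − 9 = 3.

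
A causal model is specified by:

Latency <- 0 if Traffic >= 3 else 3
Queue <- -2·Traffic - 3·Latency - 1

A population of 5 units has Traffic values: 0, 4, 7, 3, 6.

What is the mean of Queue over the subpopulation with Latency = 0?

Conditioning on Latency=0 selects the 4 unit(s) with Traffic ∈ {4, 7, 3, 6}. Their Queue values: -9, -15, -7, -13. Mean = -11.

-11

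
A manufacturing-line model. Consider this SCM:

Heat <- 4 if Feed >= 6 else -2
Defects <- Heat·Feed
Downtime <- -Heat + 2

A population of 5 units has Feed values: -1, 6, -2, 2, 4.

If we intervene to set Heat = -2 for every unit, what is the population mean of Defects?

do(Heat=-2) breaks Heat's dependence on Feed. With Heat=-2 fixed, Defects across the units is 2, -12, 4, -4, -8, mean -3.6.

-3.6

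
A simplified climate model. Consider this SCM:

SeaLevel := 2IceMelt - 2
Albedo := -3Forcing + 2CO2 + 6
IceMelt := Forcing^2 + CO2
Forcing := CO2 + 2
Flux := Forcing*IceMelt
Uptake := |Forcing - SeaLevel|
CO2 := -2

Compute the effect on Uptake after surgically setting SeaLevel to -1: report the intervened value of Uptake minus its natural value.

-5

Under do(SeaLevel=-1), the mechanism SeaLevel := 2IceMelt - 2 is discarded; SeaLevel is fixed at -1.
Forcing = CO2 + 2  [with CO2=-2]  = 0
Uptake = |Forcing - SeaLevel|  [with Forcing=0, SeaLevel=-1]  = 1
Without intervention: Forcing = CO2 + 2  [with CO2=-2]  = 0; IceMelt = Forcing^2 + CO2  [with Forcing=0, CO2=-2]  = -2; SeaLevel = 2IceMelt - 2  [with IceMelt=-2]  = -6; Uptake = |Forcing - SeaLevel|  [with Forcing=0, SeaLevel=-6]  = 6.
Change = 1 − 6 = -5.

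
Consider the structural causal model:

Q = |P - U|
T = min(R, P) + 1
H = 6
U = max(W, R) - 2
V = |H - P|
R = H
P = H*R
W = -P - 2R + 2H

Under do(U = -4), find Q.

40

Under do(U=-4), the mechanism U = max(W, R) - 2 is discarded; U is fixed at -4.
R = H  [with H=6]  = 6
P = H*R  [with H=6, R=6]  = 36
Q = |P - U|  [with P=36, U=-4]  = 40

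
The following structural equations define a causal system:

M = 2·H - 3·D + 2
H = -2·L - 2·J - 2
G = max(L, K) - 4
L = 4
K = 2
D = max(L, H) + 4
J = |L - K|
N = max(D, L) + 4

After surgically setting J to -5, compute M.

-22

The intervention breaks the incoming arrows to J: J = |L - K| no longer applies, and J = -5.
H = -2·L - 2·J - 2  [with L=4, J=-5]  = 0
D = max(L, H) + 4  [with L=4, H=0]  = 8
M = 2·H - 3·D + 2  [with H=0, D=8]  = -22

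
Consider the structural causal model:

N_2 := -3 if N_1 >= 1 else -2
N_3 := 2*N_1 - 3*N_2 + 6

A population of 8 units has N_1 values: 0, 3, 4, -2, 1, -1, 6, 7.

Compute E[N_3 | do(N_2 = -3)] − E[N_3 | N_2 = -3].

-3.9

do(N_2=-3) breaks N_2's dependence on N_1. With N_2=-3 fixed, N_3 across the units is 15, 21, 23, 11, 17, 13, 27, 29, mean 19.5.
Conditioning on N_2=-3 selects the 5 unit(s) with N_1 ∈ {3, 4, 1, 6, 7}. Their N_3 values: 21, 23, 17, 27, 29. Mean = 23.4.
Difference = 19.5 − 23.4 = -3.9.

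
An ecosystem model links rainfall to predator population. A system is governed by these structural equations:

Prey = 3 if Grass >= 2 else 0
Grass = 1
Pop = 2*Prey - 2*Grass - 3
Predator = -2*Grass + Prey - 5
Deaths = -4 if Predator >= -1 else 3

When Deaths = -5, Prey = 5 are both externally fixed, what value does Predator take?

Setting Deaths = -5, Prey = 5 by intervention discards those variables' equations.
Predator = -2*Grass + Prey - 5  [with Grass=1, Prey=5]  = -2

-2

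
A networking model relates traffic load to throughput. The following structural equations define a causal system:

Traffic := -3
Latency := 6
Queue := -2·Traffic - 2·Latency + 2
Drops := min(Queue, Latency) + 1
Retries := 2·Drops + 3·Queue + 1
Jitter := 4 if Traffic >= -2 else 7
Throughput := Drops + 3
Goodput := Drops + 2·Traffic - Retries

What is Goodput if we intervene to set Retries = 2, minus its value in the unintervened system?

-19

do(Retries=2) replaces the equation Retries := 2·Drops + 3·Queue + 1 with the constant Retries = 2.
Queue = -2·Traffic - 2·Latency + 2  [with Traffic=-3, Latency=6]  = -4
Drops = min(Queue, Latency) + 1  [with Queue=-4, Latency=6]  = -3
Goodput = Drops + 2·Traffic - Retries  [with Drops=-3, Traffic=-3, Retries=2]  = -11
Without intervention: Queue = -2·Traffic - 2·Latency + 2  [with Traffic=-3, Latency=6]  = -4; Drops = min(Queue, Latency) + 1  [with Queue=-4, Latency=6]  = -3; Retries = 2·Drops + 3·Queue + 1  [with Drops=-3, Queue=-4]  = -17; Goodput = Drops + 2·Traffic - Retries  [with Drops=-3, Traffic=-3, Retries=-17]  = 8.
Change = -11 − 8 = -19.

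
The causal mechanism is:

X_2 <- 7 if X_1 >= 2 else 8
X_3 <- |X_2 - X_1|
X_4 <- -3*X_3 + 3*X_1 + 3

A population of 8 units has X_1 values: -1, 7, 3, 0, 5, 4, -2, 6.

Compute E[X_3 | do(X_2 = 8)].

do(X_2=8) breaks X_2's dependence on X_1. With X_2=8 fixed, X_3 across the units is 9, 1, 5, 8, 3, 4, 10, 2, mean 5.25.

5.25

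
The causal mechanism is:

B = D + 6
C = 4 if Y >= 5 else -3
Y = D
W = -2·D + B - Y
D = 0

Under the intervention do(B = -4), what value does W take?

-4

The intervention breaks the incoming arrows to B: B = D + 6 no longer applies, and B = -4.
Y = D  [with D=0]  = 0
W = -2·D + B - Y  [with D=0, B=-4, Y=0]  = -4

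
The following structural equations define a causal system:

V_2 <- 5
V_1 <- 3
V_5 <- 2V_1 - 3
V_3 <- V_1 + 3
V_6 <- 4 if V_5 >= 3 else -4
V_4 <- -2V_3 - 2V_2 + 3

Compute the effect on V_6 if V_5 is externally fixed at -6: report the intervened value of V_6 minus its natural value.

-8

The intervention breaks the incoming arrows to V_5: V_5 <- 2V_1 - 3 no longer applies, and V_5 = -6.
V_6 = 4 if V_5 >= 3 else -4  [with V_5=-6]  = -4
Without intervention: V_5 = 2V_1 - 3  [with V_1=3]  = 3; V_6 = 4 if V_5 >= 3 else -4  [with V_5=3]  = 4.
Change = -4 − 4 = -8.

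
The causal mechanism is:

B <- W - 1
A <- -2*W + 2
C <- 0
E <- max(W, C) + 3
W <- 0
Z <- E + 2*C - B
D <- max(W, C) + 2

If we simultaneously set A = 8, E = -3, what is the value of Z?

-2

Under do(A = 8, E = -3), each intervened variable's structural equation is replaced by its fixed value.
B = W - 1  [with W=0]  = -1
Z = E + 2*C - B  [with E=-3, C=0, B=-1]  = -2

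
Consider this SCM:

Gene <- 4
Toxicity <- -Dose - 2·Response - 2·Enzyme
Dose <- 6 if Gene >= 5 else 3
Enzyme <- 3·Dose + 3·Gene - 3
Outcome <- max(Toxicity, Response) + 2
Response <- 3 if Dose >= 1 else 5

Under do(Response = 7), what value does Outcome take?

9

Under do(Response=7), the mechanism Response <- 3 if Dose >= 1 else 5 is discarded; Response is fixed at 7.
Dose = 6 if Gene >= 5 else 3  [with Gene=4]  = 3
Enzyme = 3·Dose + 3·Gene - 3  [with Dose=3, Gene=4]  = 18
Toxicity = -Dose - 2·Response - 2·Enzyme  [with Dose=3, Response=7, Enzyme=18]  = -53
Outcome = max(Toxicity, Response) + 2  [with Toxicity=-53, Response=7]  = 9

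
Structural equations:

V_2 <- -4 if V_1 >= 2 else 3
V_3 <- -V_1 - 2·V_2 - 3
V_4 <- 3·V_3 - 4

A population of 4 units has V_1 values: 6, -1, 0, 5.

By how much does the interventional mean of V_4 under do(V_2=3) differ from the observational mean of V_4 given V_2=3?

Every unit gets V_2=3 under the intervention. V_4 values become -49, -28, -31, -46; E[V_4|do(V_2=3)] = -38.5.
E[V_4|V_2=3] averages over only the 2 units with V_2=3 (V_1 = -1, 0): V_4 = -28, -31, mean -29.5.
Difference = -38.5 − (-29.5) = -9.

-9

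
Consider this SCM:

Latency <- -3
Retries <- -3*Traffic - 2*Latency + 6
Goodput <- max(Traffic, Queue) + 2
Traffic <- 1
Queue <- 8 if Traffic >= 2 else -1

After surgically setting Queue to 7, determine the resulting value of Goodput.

do(Queue=7) replaces the equation Queue <- 8 if Traffic >= 2 else -1 with the constant Queue = 7.
Goodput = max(Traffic, Queue) + 2  [with Traffic=1, Queue=7]  = 9

9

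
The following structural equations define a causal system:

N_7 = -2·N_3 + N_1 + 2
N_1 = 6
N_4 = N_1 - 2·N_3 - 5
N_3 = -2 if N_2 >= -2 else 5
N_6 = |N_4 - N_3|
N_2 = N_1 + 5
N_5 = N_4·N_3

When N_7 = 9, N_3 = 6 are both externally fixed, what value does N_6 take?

17

Setting N_7 = 9, N_3 = 6 by intervention discards those variables' equations.
N_4 = N_1 - 2·N_3 - 5  [with N_1=6, N_3=6]  = -11
N_6 = |N_4 - N_3|  [with N_4=-11, N_3=6]  = 17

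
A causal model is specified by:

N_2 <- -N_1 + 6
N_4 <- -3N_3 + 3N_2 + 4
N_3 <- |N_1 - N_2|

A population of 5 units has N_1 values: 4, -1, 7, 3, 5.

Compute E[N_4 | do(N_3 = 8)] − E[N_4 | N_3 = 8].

-1.8

Under do(N_3=8), N_3's equation is replaced by N_3=8 for every unit. Per-unit N_4: -14, 1, -23, -11, -17. Mean = -12.8.
Conditioning on N_3=8 selects the 2 unit(s) with N_1 ∈ {-1, 7}. Their N_4 values: 1, -23. Mean = -11.
Difference = -12.8 − (-11) = -1.8.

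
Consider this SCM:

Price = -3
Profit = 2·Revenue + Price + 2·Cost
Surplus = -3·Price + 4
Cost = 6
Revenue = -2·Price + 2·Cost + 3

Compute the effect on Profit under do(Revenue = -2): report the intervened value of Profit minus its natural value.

The intervention breaks the incoming arrows to Revenue: Revenue = -2·Price + 2·Cost + 3 no longer applies, and Revenue = -2.
Profit = 2·Revenue + Price + 2·Cost  [with Revenue=-2, Price=-3, Cost=6]  = 5
Without intervention: Revenue = -2·Price + 2·Cost + 3  [with Price=-3, Cost=6]  = 21; Profit = 2·Revenue + Price + 2·Cost  [with Revenue=21, Price=-3, Cost=6]  = 51.
Change = 5 − 51 = -46.

-46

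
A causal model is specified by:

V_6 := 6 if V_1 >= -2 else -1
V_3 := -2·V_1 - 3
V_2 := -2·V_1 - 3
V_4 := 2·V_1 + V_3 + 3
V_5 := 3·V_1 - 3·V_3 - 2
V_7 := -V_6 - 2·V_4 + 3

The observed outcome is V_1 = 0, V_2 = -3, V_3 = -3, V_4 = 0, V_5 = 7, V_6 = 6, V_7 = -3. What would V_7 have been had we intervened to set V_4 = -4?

5

The intervention breaks the incoming arrows to V_4: V_4 := 2·V_1 + V_3 + 3 no longer applies, and V_4 = -4.
V_6 = 6 if V_1 >= -2 else -1  [with V_1=0]  = 6
V_7 = -V_6 - 2·V_4 + 3  [with V_6=6, V_4=-4]  = 5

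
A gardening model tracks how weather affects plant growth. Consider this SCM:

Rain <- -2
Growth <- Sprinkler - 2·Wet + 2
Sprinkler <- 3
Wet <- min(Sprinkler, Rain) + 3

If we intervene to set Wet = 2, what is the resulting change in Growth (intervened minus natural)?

-2

The intervention breaks the incoming arrows to Wet: Wet <- min(Sprinkler, Rain) + 3 no longer applies, and Wet = 2.
Growth = Sprinkler - 2·Wet + 2  [with Sprinkler=3, Wet=2]  = 1
Without intervention: Wet = min(Sprinkler, Rain) + 3  [with Sprinkler=3, Rain=-2]  = 1; Growth = Sprinkler - 2·Wet + 2  [with Sprinkler=3, Wet=1]  = 3.
Change = 1 − 3 = -2.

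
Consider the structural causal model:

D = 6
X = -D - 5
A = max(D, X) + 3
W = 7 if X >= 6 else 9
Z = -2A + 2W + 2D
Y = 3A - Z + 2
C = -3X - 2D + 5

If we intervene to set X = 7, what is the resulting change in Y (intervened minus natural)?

Under do(X=7), the mechanism X = -D - 5 is discarded; X is fixed at 7.
A = max(D, X) + 3  [with D=6, X=7]  = 10
W = 7 if X >= 6 else 9  [with X=7]  = 7
Z = -2A + 2W + 2D  [with A=10, W=7, D=6]  = 6
Y = 3A - Z + 2  [with A=10, Z=6]  = 26
Without intervention: X = -D - 5  [with D=6]  = -11; A = max(D, X) + 3  [with D=6, X=-11]  = 9; W = 7 if X >= 6 else 9  [with X=-11]  = 9; Z = -2A + 2W + 2D  [with A=9, W=9, D=6]  = 12; Y = 3A - Z + 2  [with A=9, Z=12]  = 17.
Change = 26 − 17 = 9.

9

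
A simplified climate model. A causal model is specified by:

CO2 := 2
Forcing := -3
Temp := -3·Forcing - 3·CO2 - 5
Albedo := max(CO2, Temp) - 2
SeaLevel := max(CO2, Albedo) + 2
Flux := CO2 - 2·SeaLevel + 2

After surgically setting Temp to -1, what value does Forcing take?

-3

Under do(Temp=-1), the mechanism Temp := -3·Forcing - 3·CO2 - 5 is discarded; Temp is fixed at -1.
Since Forcing is not a descendant of the intervened variable, it is unaffected.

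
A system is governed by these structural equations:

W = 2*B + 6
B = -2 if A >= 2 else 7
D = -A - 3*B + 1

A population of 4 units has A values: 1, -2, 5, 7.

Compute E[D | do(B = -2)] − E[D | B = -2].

Every unit gets B=-2 under the intervention. D values become 6, 9, 2, 0; E[D|do(B=-2)] = 4.25.
Observing B=-2 restricts to units where B's equation naturally yields -2: A ∈ {5, 7}. In that subpopulation D = 2, 0, mean 1.
Difference = 4.25 − 1 = 3.25.

3.25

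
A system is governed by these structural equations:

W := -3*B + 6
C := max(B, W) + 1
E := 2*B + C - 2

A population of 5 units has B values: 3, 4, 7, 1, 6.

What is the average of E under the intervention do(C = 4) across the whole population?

10.4

Every unit gets C=4 under the intervention. E values become 8, 10, 16, 4, 14; E[E|do(C=4)] = 10.4.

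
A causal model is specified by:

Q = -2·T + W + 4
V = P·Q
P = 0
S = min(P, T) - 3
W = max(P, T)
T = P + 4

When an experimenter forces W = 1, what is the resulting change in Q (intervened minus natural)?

Intervening sets W = 1 and removes its equation (W = max(P, T)).
T = P + 4  [with P=0]  = 4
Q = -2·T + W + 4  [with T=4, W=1]  = -3
Without intervention: T = P + 4  [with P=0]  = 4; W = max(P, T)  [with P=0, T=4]  = 4; Q = -2·T + W + 4  [with T=4, W=4]  = 0.
Change = -3 − 0 = -3.

-3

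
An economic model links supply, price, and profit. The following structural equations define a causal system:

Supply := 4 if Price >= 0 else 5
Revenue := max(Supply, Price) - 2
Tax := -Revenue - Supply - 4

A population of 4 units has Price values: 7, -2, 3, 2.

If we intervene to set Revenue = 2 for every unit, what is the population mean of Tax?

-10.25

The intervention sets Revenue=2 in all 4 units regardless of Price. Recomputing Tax per unit gives -10, -11, -10, -10; average -10.25.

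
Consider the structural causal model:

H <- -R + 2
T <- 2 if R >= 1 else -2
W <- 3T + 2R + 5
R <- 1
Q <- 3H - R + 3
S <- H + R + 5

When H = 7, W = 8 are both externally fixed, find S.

The joint intervention fixes H = 7, W = 8, removing each variable's own equation.
S = H + R + 5  [with H=7, R=1]  = 13

13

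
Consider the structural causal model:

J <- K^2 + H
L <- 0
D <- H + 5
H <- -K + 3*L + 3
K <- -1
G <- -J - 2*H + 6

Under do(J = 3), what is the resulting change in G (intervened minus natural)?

2

Intervening sets J = 3 and removes its equation (J <- K^2 + H).
H = -K + 3*L + 3  [with K=-1, L=0]  = 4
G = -J - 2*H + 6  [with J=3, H=4]  = -5
Without intervention: H = -K + 3*L + 3  [with K=-1, L=0]  = 4; J = K^2 + H  [with K=-1, H=4]  = 5; G = -J - 2*H + 6  [with J=5, H=4]  = -7.
Change = -5 − (-7) = 2.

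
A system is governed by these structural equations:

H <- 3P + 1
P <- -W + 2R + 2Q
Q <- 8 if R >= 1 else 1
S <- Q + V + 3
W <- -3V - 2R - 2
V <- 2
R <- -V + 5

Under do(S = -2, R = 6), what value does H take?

145

Under do(S = -2, R = 6), each intervened variable's structural equation is replaced by its fixed value.
Q = 8 if R >= 1 else 1  [with R=6]  = 8
W = -3V - 2R - 2  [with V=2, R=6]  = -20
P = -W + 2R + 2Q  [with W=-20, R=6, Q=8]  = 48
H = 3P + 1  [with P=48]  = 145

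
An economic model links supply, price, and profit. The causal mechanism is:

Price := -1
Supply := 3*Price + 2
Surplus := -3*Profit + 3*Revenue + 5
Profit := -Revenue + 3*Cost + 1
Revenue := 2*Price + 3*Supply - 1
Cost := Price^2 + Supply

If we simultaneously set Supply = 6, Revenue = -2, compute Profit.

24

Setting Supply = 6, Revenue = -2 by intervention discards those variables' equations.
Cost = Price^2 + Supply  [with Price=-1, Supply=6]  = 7
Profit = -Revenue + 3*Cost + 1  [with Revenue=-2, Cost=7]  = 24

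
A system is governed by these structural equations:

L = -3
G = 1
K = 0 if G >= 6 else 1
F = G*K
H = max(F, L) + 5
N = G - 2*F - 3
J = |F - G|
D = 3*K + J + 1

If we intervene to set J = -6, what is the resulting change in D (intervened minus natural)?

-6

do(J=-6) replaces the equation J = |F - G| with the constant J = -6.
K = 0 if G >= 6 else 1  [with G=1]  = 1
D = 3*K + J + 1  [with K=1, J=-6]  = -2
Without intervention: K = 0 if G >= 6 else 1  [with G=1]  = 1; F = G*K  [with G=1, K=1]  = 1; J = |F - G|  [with F=1, G=1]  = 0; D = 3*K + J + 1  [with K=1, J=0]  = 4.
Change = -2 − 4 = -6.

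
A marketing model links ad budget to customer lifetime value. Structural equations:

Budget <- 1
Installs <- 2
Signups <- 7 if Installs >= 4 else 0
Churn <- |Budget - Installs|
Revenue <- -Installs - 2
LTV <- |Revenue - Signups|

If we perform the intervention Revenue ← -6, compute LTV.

6

The intervention breaks the incoming arrows to Revenue: Revenue <- -Installs - 2 no longer applies, and Revenue = -6.
Signups = 7 if Installs >= 4 else 0  [with Installs=2]  = 0
LTV = |Revenue - Signups|  [with Revenue=-6, Signups=0]  = 6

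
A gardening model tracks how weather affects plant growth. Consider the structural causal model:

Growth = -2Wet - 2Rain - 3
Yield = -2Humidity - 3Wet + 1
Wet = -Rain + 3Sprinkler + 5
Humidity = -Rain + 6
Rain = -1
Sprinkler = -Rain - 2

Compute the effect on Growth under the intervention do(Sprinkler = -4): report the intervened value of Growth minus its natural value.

Under do(Sprinkler=-4), the mechanism Sprinkler = -Rain - 2 is discarded; Sprinkler is fixed at -4.
Wet = -Rain + 3Sprinkler + 5  [with Rain=-1, Sprinkler=-4]  = -6
Growth = -2Wet - 2Rain - 3  [with Wet=-6, Rain=-1]  = 11
Without intervention: Sprinkler = -Rain - 2  [with Rain=-1]  = -1; Wet = -Rain + 3Sprinkler + 5  [with Rain=-1, Sprinkler=-1]  = 3; Growth = -2Wet - 2Rain - 3  [with Wet=3, Rain=-1]  = -7.
Change = 11 − (-7) = 18.

18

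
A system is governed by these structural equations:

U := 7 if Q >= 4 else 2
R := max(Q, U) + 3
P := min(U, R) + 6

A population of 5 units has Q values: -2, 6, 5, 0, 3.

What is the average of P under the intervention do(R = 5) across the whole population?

9.2

do(R=5) breaks R's dependence on Q. With R=5 fixed, P across the units is 8, 11, 11, 8, 8, mean 9.2.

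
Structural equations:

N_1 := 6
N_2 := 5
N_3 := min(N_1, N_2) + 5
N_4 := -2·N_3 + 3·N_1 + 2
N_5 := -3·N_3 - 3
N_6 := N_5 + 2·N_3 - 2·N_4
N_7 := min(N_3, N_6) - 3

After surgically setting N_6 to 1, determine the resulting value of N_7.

-2

Intervening sets N_6 = 1 and removes its equation (N_6 := N_5 + 2·N_3 - 2·N_4).
N_3 = min(N_1, N_2) + 5  [with N_1=6, N_2=5]  = 10
N_7 = min(N_3, N_6) - 3  [with N_3=10, N_6=1]  = -2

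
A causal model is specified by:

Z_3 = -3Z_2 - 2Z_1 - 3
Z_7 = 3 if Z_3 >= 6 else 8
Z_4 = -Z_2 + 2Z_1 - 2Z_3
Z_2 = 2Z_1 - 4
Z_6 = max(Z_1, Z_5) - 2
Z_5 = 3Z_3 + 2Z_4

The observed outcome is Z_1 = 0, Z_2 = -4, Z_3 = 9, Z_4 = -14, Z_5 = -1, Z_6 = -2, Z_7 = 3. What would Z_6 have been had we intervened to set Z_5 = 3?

The intervention breaks the incoming arrows to Z_5: Z_5 = 3Z_3 + 2Z_4 no longer applies, and Z_5 = 3.
Z_6 = max(Z_1, Z_5) - 2  [with Z_1=0, Z_5=3]  = 1

1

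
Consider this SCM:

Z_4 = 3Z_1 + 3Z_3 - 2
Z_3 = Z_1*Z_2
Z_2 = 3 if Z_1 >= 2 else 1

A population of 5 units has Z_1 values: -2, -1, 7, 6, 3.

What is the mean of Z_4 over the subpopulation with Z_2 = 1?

-11

E[Z_4|Z_2=1] averages over only the 2 units with Z_2=1 (Z_1 = -2, -1): Z_4 = -14, -8, mean -11.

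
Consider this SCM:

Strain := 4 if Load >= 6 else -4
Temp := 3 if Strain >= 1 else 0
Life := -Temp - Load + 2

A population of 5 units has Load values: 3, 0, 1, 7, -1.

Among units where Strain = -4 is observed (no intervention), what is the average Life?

E[Life|Strain=-4] averages over only the 4 units with Strain=-4 (Load = 3, 0, 1, -1): Life = -1, 2, 1, 3, mean 1.25.

1.25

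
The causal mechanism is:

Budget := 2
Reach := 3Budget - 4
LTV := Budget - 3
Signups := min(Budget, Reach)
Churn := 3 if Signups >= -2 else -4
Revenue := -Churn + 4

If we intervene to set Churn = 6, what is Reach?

2

The intervention breaks the incoming arrows to Churn: Churn := 3 if Signups >= -2 else -4 no longer applies, and Churn = 6.
Since Reach is not a descendant of the intervened variable, it is unaffected.
Reach = 3Budget - 4  [with Budget=2]  = 2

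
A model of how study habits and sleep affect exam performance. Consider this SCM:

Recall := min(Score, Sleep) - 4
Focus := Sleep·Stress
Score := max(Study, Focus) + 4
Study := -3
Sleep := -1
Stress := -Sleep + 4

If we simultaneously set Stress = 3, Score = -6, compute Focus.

The joint intervention fixes Stress = 3, Score = -6, removing each variable's own equation.
Focus = Sleep·Stress  [with Sleep=-1, Stress=3]  = -3

-3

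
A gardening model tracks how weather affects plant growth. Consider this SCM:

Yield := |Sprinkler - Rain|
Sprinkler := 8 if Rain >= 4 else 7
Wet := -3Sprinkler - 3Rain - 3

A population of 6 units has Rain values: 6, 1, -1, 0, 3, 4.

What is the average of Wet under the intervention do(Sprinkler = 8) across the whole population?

-33.5

The intervention sets Sprinkler=8 in all 6 units regardless of Rain. Recomputing Wet per unit gives -45, -30, -24, -27, -36, -39; average -33.5.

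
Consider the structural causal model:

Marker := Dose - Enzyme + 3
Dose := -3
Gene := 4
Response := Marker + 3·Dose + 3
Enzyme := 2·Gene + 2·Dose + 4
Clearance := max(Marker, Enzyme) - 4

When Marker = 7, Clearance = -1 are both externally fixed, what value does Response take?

Setting Marker = 7, Clearance = -1 by intervention discards those variables' equations.
Response = Marker + 3·Dose + 3  [with Marker=7, Dose=-3]  = 1

1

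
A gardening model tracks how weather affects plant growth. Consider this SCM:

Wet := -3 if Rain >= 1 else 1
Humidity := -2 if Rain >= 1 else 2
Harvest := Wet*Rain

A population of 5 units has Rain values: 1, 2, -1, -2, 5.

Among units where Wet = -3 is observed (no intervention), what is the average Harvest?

Observing Wet=-3 restricts to units where Wet's equation naturally yields -3: Rain ∈ {1, 2, 5}. In that subpopulation Harvest = -3, -6, -15, mean -8.

-8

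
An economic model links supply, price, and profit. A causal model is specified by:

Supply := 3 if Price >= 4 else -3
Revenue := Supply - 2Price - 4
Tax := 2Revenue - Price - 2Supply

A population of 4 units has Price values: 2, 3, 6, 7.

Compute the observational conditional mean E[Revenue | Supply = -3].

-12

Observing Supply=-3 restricts to units where Supply's equation naturally yields -3: Price ∈ {2, 3}. In that subpopulation Revenue = -11, -13, mean -12.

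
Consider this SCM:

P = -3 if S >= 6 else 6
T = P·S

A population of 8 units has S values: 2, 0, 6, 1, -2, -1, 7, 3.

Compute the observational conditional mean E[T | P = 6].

E[T|P=6] averages over only the 6 units with P=6 (S = 2, 0, 1, -2, -1, 3): T = 12, 0, 6, -12, -6, 18, mean 3.

3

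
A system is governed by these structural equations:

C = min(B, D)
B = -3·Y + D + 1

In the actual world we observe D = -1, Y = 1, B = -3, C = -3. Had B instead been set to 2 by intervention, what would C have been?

-1

The intervention breaks the incoming arrows to B: B = -3·Y + D + 1 no longer applies, and B = 2.
C = min(B, D)  [with B=2, D=-1]  = -1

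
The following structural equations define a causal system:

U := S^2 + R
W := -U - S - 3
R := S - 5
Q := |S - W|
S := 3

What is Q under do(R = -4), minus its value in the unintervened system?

-2

do(R=-4) replaces the equation R := S - 5 with the constant R = -4.
U = S^2 + R  [with S=3, R=-4]  = 5
W = -U - S - 3  [with U=5, S=3]  = -11
Q = |S - W|  [with S=3, W=-11]  = 14
Without intervention: R = S - 5  [with S=3]  = -2; U = S^2 + R  [with S=3, R=-2]  = 7; W = -U - S - 3  [with U=7, S=3]  = -13; Q = |S - W|  [with S=3, W=-13]  = 16.
Change = 14 − 16 = -2.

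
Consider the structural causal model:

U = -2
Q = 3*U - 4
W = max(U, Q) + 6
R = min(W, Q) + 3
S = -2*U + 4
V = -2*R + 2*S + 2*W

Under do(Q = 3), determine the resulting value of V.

22

Under do(Q=3), the mechanism Q = 3*U - 4 is discarded; Q is fixed at 3.
W = max(U, Q) + 6  [with U=-2, Q=3]  = 9
R = min(W, Q) + 3  [with W=9, Q=3]  = 6
S = -2*U + 4  [with U=-2]  = 8
V = -2*R + 2*S + 2*W  [with R=6, S=8, W=9]  = 22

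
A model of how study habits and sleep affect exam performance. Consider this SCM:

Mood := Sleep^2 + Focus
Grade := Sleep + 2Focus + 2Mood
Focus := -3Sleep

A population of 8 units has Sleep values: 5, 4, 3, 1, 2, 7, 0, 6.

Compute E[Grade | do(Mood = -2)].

-21.5

Under do(Mood=-2), Mood's equation is replaced by Mood=-2 for every unit. Per-unit Grade: -29, -24, -19, -9, -14, -39, -4, -34. Mean = -21.5.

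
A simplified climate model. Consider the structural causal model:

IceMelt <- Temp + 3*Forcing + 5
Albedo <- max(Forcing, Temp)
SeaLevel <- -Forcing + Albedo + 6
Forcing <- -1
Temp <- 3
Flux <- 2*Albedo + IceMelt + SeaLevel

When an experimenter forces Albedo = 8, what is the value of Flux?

Under do(Albedo=8), the mechanism Albedo <- max(Forcing, Temp) is discarded; Albedo is fixed at 8.
IceMelt = Temp + 3*Forcing + 5  [with Temp=3, Forcing=-1]  = 5
SeaLevel = -Forcing + Albedo + 6  [with Forcing=-1, Albedo=8]  = 15
Flux = 2*Albedo + IceMelt + SeaLevel  [with Albedo=8, IceMelt=5, SeaLevel=15]  = 36

36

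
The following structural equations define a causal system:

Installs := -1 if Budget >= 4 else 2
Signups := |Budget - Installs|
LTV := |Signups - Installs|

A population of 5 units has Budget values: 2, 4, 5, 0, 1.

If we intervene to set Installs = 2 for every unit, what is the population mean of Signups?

Under do(Installs=2), Installs's equation is replaced by Installs=2 for every unit. Per-unit Signups: 0, 2, 3, 2, 1. Mean = 1.6.

1.6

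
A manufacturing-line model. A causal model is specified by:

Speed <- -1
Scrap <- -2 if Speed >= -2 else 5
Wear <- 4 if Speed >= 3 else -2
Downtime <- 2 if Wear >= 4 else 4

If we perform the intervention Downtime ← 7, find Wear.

-2

The intervention breaks the incoming arrows to Downtime: Downtime <- 2 if Wear >= 4 else 4 no longer applies, and Downtime = 7.
Since Wear is not a descendant of the intervened variable, it is unaffected.
Wear = 4 if Speed >= 3 else -2  [with Speed=-1]  = -2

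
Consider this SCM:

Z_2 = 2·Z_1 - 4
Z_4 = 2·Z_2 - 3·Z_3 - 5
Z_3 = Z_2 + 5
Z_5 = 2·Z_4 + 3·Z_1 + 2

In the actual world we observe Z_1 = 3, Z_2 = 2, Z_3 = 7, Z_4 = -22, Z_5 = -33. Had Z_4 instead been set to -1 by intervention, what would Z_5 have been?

9

Intervening sets Z_4 = -1 and removes its equation (Z_4 = 2·Z_2 - 3·Z_3 - 5).
Z_5 = 2·Z_4 + 3·Z_1 + 2  [with Z_4=-1, Z_1=3]  = 9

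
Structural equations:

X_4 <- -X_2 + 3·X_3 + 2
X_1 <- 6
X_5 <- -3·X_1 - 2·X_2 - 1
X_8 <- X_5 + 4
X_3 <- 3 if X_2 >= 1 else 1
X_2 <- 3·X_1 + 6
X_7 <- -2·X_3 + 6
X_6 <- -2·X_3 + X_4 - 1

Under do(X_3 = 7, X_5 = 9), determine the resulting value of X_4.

-1

The joint intervention fixes X_3 = 7, X_5 = 9, removing each variable's own equation.
X_2 = 3·X_1 + 6  [with X_1=6]  = 24
X_4 = -X_2 + 3·X_3 + 2  [with X_2=24, X_3=7]  = -1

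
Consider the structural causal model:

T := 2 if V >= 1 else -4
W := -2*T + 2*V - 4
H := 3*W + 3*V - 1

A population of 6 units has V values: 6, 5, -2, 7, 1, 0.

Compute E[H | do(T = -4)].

36.5

The intervention sets T=-4 in all 6 units regardless of V. Recomputing H per unit gives 65, 56, -7, 74, 20, 11; average 36.5.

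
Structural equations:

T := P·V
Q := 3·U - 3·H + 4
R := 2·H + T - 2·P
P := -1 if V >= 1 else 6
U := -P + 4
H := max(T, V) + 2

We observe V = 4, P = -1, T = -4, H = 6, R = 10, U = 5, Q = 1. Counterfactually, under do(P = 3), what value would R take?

34

do(P=3) replaces the equation P := -1 if V >= 1 else 6 with the constant P = 3.
T = P·V  [with P=3, V=4]  = 12
H = max(T, V) + 2  [with T=12, V=4]  = 14
R = 2·H + T - 2·P  [with H=14, T=12, P=3]  = 34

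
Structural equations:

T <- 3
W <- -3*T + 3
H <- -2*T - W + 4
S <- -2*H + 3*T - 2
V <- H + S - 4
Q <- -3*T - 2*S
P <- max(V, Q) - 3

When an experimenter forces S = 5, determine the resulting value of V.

5

Intervening sets S = 5 and removes its equation (S <- -2*H + 3*T - 2).
W = -3*T + 3  [with T=3]  = -6
H = -2*T - W + 4  [with T=3, W=-6]  = 4
V = H + S - 4  [with H=4, S=5]  = 5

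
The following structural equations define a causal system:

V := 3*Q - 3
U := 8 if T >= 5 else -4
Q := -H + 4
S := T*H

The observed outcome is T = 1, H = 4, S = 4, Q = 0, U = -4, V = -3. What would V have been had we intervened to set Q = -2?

-9

Under do(Q=-2), the mechanism Q := -H + 4 is discarded; Q is fixed at -2.
V = 3*Q - 3  [with Q=-2]  = -9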